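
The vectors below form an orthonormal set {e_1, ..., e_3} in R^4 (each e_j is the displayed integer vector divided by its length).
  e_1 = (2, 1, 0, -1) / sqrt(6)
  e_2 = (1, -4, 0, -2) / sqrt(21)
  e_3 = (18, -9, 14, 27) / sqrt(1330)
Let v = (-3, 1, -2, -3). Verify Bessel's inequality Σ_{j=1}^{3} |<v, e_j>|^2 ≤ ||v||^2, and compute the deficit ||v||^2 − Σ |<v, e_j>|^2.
Σ |<v, e_j>|^2 = 2181/95; ||v||^2 = 23; deficit = 4/95

Write each e_j = u_j / sqrt(<u_j, u_j>) where u_j is the displayed integer vector. Then <v, e_j> = <v, u_j> / sqrt(<u_j, u_j>), so |<v, e_j>|^2 = <v, u_j>^2 / <u_j, u_j>.
Coefficients: <v, e_1> = -2/sqrt(6), <v, e_2> = -1/sqrt(21), <v, e_3> = -172/sqrt(1330).
Square and sum: Σ |<v, e_j>|^2 = 2181/95.
Compute ||v||^2 = v·v = 23.
Deficit = 23 − 2181/95 = 4/95 ≥ 0, confirming Bessel's inequality. (The deficit equals ||v − Σ <v,e_j> e_j||^2, the squared distance from v to span{e_j}.)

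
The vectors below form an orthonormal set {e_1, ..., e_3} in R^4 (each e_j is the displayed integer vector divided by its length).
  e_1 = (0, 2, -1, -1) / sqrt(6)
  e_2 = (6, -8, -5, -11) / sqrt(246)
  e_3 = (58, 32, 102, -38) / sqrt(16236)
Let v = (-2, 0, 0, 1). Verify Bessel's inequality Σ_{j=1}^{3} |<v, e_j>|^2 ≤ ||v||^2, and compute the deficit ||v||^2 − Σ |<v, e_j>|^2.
Σ |<v, e_j>|^2 = 34/9; ||v||^2 = 5; deficit = 11/9

Write each e_j = u_j / sqrt(<u_j, u_j>) where u_j is the displayed integer vector. Then <v, e_j> = <v, u_j> / sqrt(<u_j, u_j>), so |<v, e_j>|^2 = <v, u_j>^2 / <u_j, u_j>.
Coefficients: <v, e_1> = -1/sqrt(6), <v, e_2> = -23/sqrt(246), <v, e_3> = -154/sqrt(16236).
Square and sum: Σ |<v, e_j>|^2 = 34/9.
Compute ||v||^2 = v·v = 5.
Deficit = 5 − 34/9 = 11/9 ≥ 0, confirming Bessel's inequality. (The deficit equals ||v − Σ <v,e_j> e_j||^2, the squared distance from v to span{e_j}.)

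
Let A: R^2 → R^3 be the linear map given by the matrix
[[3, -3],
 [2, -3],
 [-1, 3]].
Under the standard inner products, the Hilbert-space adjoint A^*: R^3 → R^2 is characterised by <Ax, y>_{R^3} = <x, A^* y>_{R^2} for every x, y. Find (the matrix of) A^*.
A^* = A^T =
[[3, 2, -1],
 [-3, -3, 3]]

For real matrices with standard dot products, the defining identity <Ax, y> = <x, A^* y> gives (Ax)^T y = x^T (A^*) y, i.e. x^T A^T y = x^T (A^*) y. Since this holds for all x, y, we must have A^* = A^T. Therefore
A^* =
[[3, 2, -1],
 [-3, -3, 3]].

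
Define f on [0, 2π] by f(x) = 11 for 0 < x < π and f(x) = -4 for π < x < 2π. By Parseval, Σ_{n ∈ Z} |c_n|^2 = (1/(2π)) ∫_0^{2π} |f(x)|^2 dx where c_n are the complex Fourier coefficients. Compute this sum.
Σ |c_n|^2 = 137/2

Parseval equates the L^2 energy of f (normalised by 1/(2π)) with the ℓ^2 sum of its Fourier coefficients: (1/(2π)) ∫_0^{2π} |f|^2 = Σ |c_n|^2.
Compute the left side: (1/(2π)) [∫_0^π 11^2 dx + ∫_π^{2π} (-4)^2 dx] = (1/(2π)) · (121π + 16π) = (121 + 16)/2 = 137/2.
So Σ_{n ∈ Z} |c_n|^2 = 137/2.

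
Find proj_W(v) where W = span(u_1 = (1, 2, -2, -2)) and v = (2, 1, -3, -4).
proj_W(v) = (18/13, 36/13, -36/13, -36/13)

Set up U = [u_1 | ... | u_1] ∈ R^(4×1). The projector onto W = col(U) is P = U (U^T U)^(-1) U^T.
Compute U^T U =
  [13],
and U^T v = (18).
Solve U^T U · c = U^T v for the coefficients: c = (18/13). The projection is proj_W(v) = U c.
Check: (v - proj_W(v)) · u_1 = 0  (should be 0).
Result: proj_W(v) = (18/13, 36/13, -36/13, -36/13).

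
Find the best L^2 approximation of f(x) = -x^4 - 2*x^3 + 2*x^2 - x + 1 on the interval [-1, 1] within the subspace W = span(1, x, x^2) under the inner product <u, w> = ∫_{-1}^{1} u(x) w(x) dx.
g(x) = 8*x^2/7 - 11*x/5 + 38/35

The best approximation g ∈ W is the orthogonal projection of f onto W. Writing g = a_0 + a_1 x + a_2 x^2, the coefficients solve the normal equations G · a = b where
  G_{ij} = <φ_i, φ_j> and b_i = <f, φ_i>, with φ_0 = 1, φ_1 = x, φ_2 = x^2.
G =
  [2, 0, 2/3]
  [0, 2/3, 0]
  [2/3, 0, 2/5],
b = (44/15, -22/15, 124/105).
Solving gives a_0 = 38/35, a_1 = -11/5, a_2 = 8/7, so
  g(x) = 8*x^2/7 - 11*x/5 + 38/35.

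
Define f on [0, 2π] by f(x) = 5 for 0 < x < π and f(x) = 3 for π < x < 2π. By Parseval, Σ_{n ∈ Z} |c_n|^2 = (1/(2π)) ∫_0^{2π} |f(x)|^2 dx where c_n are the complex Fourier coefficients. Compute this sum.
Σ |c_n|^2 = 17

Parseval equates the L^2 energy of f (normalised by 1/(2π)) with the ℓ^2 sum of its Fourier coefficients: (1/(2π)) ∫_0^{2π} |f|^2 = Σ |c_n|^2.
Compute the left side: (1/(2π)) [∫_0^π 5^2 dx + ∫_π^{2π} 3^2 dx] = (1/(2π)) · (25π + 9π) = (25 + 9)/2 = 17.
So Σ_{n ∈ Z} |c_n|^2 = 17.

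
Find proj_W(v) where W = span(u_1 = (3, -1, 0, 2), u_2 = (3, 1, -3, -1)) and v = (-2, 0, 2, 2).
proj_W(v) = (-105/61, -57/61, 138/61, 68/61)

Set up U = [u_1 | ... | u_2] ∈ R^(4×2). The projector onto W = col(U) is P = U (U^T U)^(-1) U^T.
Compute U^T U =
  [14, 6]
  [6, 20],
and U^T v = (-2, -14).
Solve U^T U · c = U^T v for the coefficients: c = (11/61, -46/61). The projection is proj_W(v) = U c.
Check: (v - proj_W(v)) · u_1 = 0  (should be 0).
Check: (v - proj_W(v)) · u_2 = 0  (should be 0).
Result: proj_W(v) = (-105/61, -57/61, 138/61, 68/61).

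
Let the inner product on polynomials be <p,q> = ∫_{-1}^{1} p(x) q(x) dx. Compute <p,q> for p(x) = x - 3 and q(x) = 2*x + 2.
<p,q> = -32/3

Expand the product: p(x)·q(x) = 2*x^2 - 4*x - 6.
∫_{-1}^{1} of each monomial x^k gives [2/(k+1) if k even, 0 if k odd]. Integrating term-by-term (or equivalently evaluating the antiderivative F(x) = 2*x^3/3 - 2*x^2 - 6*x at the endpoints):
  F(1) − F(−1) = -22/3 − (10/3) = -32/3.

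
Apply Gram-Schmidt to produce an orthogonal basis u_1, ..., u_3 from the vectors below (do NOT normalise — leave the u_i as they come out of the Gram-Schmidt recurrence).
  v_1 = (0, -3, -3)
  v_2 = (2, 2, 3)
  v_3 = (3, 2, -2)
Orthogonal basis:
  u_1 = (0, -3, -3)
  u_2 = (2, -1/2, 1/2)
  u_3 = (11/9, 22/9, -22/9)

Apply the Gram-Schmidt recurrence
  u_1 = v_1
  u_i = v_i − Σ_{j<i} ((v_i · u_j) / (u_j · u_j)) · u_j.

Step by step this gives:
  u_1 = (0, -3, -3)
  u_2 = (2, -1/2, 1/2)
  u_3 = (11/9, 22/9, -22/9)

Orthogonality check:
  u_2 · u_1 = 0 (should be 0)
  u_3 · u_1 = 0 (should be 0)
  u_3 · u_2 = 0 (should be 0)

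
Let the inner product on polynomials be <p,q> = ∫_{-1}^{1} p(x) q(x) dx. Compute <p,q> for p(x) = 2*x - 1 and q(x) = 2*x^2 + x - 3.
<p,q> = 6

Expand the product: p(x)·q(x) = 4*x^3 - 7*x + 3.
∫_{-1}^{1} of each monomial x^k gives [2/(k+1) if k even, 0 if k odd]. Integrating term-by-term (or equivalently evaluating the antiderivative F(x) = x^4 - 7*x^2/2 + 3*x at the endpoints):
  F(1) − F(−1) = 1/2 − (-11/2) = 6.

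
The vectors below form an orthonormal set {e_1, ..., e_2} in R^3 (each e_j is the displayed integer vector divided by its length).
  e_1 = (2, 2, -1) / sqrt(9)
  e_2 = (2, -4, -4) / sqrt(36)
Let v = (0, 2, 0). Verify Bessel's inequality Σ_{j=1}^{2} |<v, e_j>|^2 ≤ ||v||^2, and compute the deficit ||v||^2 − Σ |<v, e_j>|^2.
Σ |<v, e_j>|^2 = 32/9; ||v||^2 = 4; deficit = 4/9

Write each e_j = u_j / sqrt(<u_j, u_j>) where u_j is the displayed integer vector. Then <v, e_j> = <v, u_j> / sqrt(<u_j, u_j>), so |<v, e_j>|^2 = <v, u_j>^2 / <u_j, u_j>.
Coefficients: <v, e_1> = 4/sqrt(9), <v, e_2> = -8/sqrt(36).
Square and sum: Σ |<v, e_j>|^2 = 32/9.
Compute ||v||^2 = v·v = 4.
Deficit = 4 − 32/9 = 4/9 ≥ 0, confirming Bessel's inequality. (The deficit equals ||v − Σ <v,e_j> e_j||^2, the squared distance from v to span{e_j}.)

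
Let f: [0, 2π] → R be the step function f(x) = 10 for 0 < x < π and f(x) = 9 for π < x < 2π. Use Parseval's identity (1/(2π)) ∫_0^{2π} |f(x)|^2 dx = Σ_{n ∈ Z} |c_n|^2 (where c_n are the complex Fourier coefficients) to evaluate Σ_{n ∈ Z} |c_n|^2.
Σ |c_n|^2 = 181/2

Parseval equates the L^2 energy of f (normalised by 1/(2π)) with the ℓ^2 sum of its Fourier coefficients: (1/(2π)) ∫_0^{2π} |f|^2 = Σ |c_n|^2.
Compute the left side: (1/(2π)) [∫_0^π 10^2 dx + ∫_π^{2π} 9^2 dx] = (1/(2π)) · (100π + 81π) = (100 + 81)/2 = 181/2.
So Σ_{n ∈ Z} |c_n|^2 = 181/2.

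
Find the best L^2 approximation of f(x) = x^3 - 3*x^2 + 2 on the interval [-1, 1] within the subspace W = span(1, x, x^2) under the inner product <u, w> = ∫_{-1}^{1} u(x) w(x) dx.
g(x) = -3*x^2 + 3*x/5 + 2

The best approximation g ∈ W is the orthogonal projection of f onto W. Writing g = a_0 + a_1 x + a_2 x^2, the coefficients solve the normal equations G · a = b where
  G_{ij} = <φ_i, φ_j> and b_i = <f, φ_i>, with φ_0 = 1, φ_1 = x, φ_2 = x^2.
G =
  [2, 0, 2/3]
  [0, 2/3, 0]
  [2/3, 0, 2/5],
b = (2, 2/5, 2/15).
Solving gives a_0 = 2, a_1 = 3/5, a_2 = -3, so
  g(x) = -3*x^2 + 3*x/5 + 2.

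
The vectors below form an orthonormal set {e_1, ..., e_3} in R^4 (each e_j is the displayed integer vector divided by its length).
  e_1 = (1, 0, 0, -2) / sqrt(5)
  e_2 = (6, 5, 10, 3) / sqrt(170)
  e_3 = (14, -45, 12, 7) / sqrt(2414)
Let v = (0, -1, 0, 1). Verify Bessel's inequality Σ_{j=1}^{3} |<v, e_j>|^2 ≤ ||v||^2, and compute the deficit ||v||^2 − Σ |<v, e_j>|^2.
Σ |<v, e_j>|^2 = 138/71; ||v||^2 = 2; deficit = 4/71

Write each e_j = u_j / sqrt(<u_j, u_j>) where u_j is the displayed integer vector. Then <v, e_j> = <v, u_j> / sqrt(<u_j, u_j>), so |<v, e_j>|^2 = <v, u_j>^2 / <u_j, u_j>.
Coefficients: <v, e_1> = -2/sqrt(5), <v, e_2> = -2/sqrt(170), <v, e_3> = 52/sqrt(2414).
Square and sum: Σ |<v, e_j>|^2 = 138/71.
Compute ||v||^2 = v·v = 2.
Deficit = 2 − 138/71 = 4/71 ≥ 0, confirming Bessel's inequality. (The deficit equals ||v − Σ <v,e_j> e_j||^2, the squared distance from v to span{e_j}.)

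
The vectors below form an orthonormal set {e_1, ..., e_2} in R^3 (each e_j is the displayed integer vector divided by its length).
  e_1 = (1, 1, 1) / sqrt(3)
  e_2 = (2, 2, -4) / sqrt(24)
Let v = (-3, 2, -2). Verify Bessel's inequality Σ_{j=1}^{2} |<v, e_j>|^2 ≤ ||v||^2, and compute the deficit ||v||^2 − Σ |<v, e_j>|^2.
Σ |<v, e_j>|^2 = 9/2; ||v||^2 = 17; deficit = 25/2

Write each e_j = u_j / sqrt(<u_j, u_j>) where u_j is the displayed integer vector. Then <v, e_j> = <v, u_j> / sqrt(<u_j, u_j>), so |<v, e_j>|^2 = <v, u_j>^2 / <u_j, u_j>.
Coefficients: <v, e_1> = -3/sqrt(3), <v, e_2> = 6/sqrt(24).
Square and sum: Σ |<v, e_j>|^2 = 9/2.
Compute ||v||^2 = v·v = 17.
Deficit = 17 − 9/2 = 25/2 ≥ 0, confirming Bessel's inequality. (The deficit equals ||v − Σ <v,e_j> e_j||^2, the squared distance from v to span{e_j}.)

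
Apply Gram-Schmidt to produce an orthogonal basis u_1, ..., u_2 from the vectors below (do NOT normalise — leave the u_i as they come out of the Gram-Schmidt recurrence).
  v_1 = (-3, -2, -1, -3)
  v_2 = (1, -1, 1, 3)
Orthogonal basis:
  u_1 = (-3, -2, -1, -3)
  u_2 = (-10/23, -45/23, 12/23, 36/23)

Apply the Gram-Schmidt recurrence
  u_1 = v_1
  u_i = v_i − Σ_{j<i} ((v_i · u_j) / (u_j · u_j)) · u_j.

Step by step this gives:
  u_1 = (-3, -2, -1, -3)
  u_2 = (-10/23, -45/23, 12/23, 36/23)

Orthogonality check:
  u_2 · u_1 = 0 (should be 0)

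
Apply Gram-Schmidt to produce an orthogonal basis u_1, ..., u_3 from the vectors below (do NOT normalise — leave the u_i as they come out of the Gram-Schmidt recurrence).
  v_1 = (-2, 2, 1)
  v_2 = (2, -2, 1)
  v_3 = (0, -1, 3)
Orthogonal basis:
  u_1 = (-2, 2, 1)
  u_2 = (4/9, -4/9, 16/9)
  u_3 = (-1/2, -1/2, 0)

Apply the Gram-Schmidt recurrence
  u_1 = v_1
  u_i = v_i − Σ_{j<i} ((v_i · u_j) / (u_j · u_j)) · u_j.

Step by step this gives:
  u_1 = (-2, 2, 1)
  u_2 = (4/9, -4/9, 16/9)
  u_3 = (-1/2, -1/2, 0)

Orthogonality check:
  u_2 · u_1 = 0 (should be 0)
  u_3 · u_1 = 0 (should be 0)
  u_3 · u_2 = 0 (should be 0)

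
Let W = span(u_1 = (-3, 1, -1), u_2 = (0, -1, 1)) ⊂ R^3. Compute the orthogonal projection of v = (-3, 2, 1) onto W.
proj_W(v) = (-3, 1/2, -1/2)

Set up U = [u_1 | ... | u_2] ∈ R^(3×2). The projector onto W = col(U) is P = U (U^T U)^(-1) U^T.
Compute U^T U =
  [11, -2]
  [-2, 2],
and U^T v = (10, -1).
Solve U^T U · c = U^T v for the coefficients: c = (1, 1/2). The projection is proj_W(v) = U c.
Check: (v - proj_W(v)) · u_1 = 0  (should be 0).
Check: (v - proj_W(v)) · u_2 = 0  (should be 0).
Result: proj_W(v) = (-3, 1/2, -1/2).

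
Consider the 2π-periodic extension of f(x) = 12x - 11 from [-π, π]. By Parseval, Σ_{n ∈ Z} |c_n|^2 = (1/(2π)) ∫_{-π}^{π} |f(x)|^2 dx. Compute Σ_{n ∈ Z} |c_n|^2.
Σ |c_n|^2 = 48π^2 + 121

Expand and integrate term by term over [-π, π]:
  ∫ (12x)^2 dx = 144·(2π^3/3); ∫ 2·12·(-11)·x dx = 0 (odd integrand); ∫ (-11)^2 dx = 121·2π.
So (1/(2π)) ∫_{-π}^{π} (12x - 11)^2 dx = 144π^2/3 + 121 = 48π^2 + 121.
Parseval ⇒ Σ |c_n|^2 = 48π^2 + 121.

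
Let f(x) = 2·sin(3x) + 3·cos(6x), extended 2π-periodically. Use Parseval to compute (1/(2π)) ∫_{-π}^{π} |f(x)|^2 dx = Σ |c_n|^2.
Σ |c_n|^2 = 13/2

Expand |f|^2 and use orthogonality of {sin(nx), cos(mx)} on [-π, π]:
  ∫_{-π}^{π} sin(nx)^2 dx = π, ∫ cos(mx)^2 dx = π, and cross terms integrate to 0.
So ∫_{-π}^{π} f(x)^2 dx = 2^2 · π + 3^2 · π = (4 + 9)π.
Divide by 2π: (4 + 9)/2 = 13/2.
By Parseval, this equals Σ |c_n|^2.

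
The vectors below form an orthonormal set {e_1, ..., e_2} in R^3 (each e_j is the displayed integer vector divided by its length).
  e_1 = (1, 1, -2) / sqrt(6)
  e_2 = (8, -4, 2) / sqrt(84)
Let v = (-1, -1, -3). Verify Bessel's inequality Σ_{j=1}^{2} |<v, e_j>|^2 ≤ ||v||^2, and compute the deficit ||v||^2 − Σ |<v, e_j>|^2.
Σ |<v, e_j>|^2 = 27/7; ||v||^2 = 11; deficit = 50/7

Write each e_j = u_j / sqrt(<u_j, u_j>) where u_j is the displayed integer vector. Then <v, e_j> = <v, u_j> / sqrt(<u_j, u_j>), so |<v, e_j>|^2 = <v, u_j>^2 / <u_j, u_j>.
Coefficients: <v, e_1> = 4/sqrt(6), <v, e_2> = -10/sqrt(84).
Square and sum: Σ |<v, e_j>|^2 = 27/7.
Compute ||v||^2 = v·v = 11.
Deficit = 11 − 27/7 = 50/7 ≥ 0, confirming Bessel's inequality. (The deficit equals ||v − Σ <v,e_j> e_j||^2, the squared distance from v to span{e_j}.)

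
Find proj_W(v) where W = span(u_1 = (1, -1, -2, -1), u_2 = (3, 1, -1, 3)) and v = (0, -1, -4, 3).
proj_W(v) = (342/139, -30/139, -294/139, 126/139)

Set up U = [u_1 | ... | u_2] ∈ R^(4×2). The projector onto W = col(U) is P = U (U^T U)^(-1) U^T.
Compute U^T U =
  [7, 1]
  [1, 20],
and U^T v = (6, 12).
Solve U^T U · c = U^T v for the coefficients: c = (108/139, 78/139). The projection is proj_W(v) = U c.
Check: (v - proj_W(v)) · u_1 = 0  (should be 0).
Check: (v - proj_W(v)) · u_2 = 0  (should be 0).
Result: proj_W(v) = (342/139, -30/139, -294/139, 126/139).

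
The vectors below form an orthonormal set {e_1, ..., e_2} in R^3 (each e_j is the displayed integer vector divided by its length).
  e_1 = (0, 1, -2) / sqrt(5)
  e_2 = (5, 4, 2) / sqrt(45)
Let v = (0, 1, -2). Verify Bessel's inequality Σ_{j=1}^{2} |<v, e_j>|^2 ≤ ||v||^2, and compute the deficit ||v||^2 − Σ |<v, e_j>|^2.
Σ |<v, e_j>|^2 = 5; ||v||^2 = 5; deficit = 0

Write each e_j = u_j / sqrt(<u_j, u_j>) where u_j is the displayed integer vector. Then <v, e_j> = <v, u_j> / sqrt(<u_j, u_j>), so |<v, e_j>|^2 = <v, u_j>^2 / <u_j, u_j>.
Coefficients: <v, e_1> = 5/sqrt(5), <v, e_2> = 0/sqrt(45).
Square and sum: Σ |<v, e_j>|^2 = 5.
Compute ||v||^2 = v·v = 5.
Deficit = 5 − 5 = 0 ≥ 0, confirming Bessel's inequality. (The deficit equals ||v − Σ <v,e_j> e_j||^2, the squared distance from v to span{e_j}.)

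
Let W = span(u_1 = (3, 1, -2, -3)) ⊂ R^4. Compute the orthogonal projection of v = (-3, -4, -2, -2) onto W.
proj_W(v) = (-9/23, -3/23, 6/23, 9/23)

Set up U = [u_1 | ... | u_1] ∈ R^(4×1). The projector onto W = col(U) is P = U (U^T U)^(-1) U^T.
Compute U^T U =
  [23],
and U^T v = (-3).
Solve U^T U · c = U^T v for the coefficients: c = (-3/23). The projection is proj_W(v) = U c.
Check: (v - proj_W(v)) · u_1 = 0  (should be 0).
Result: proj_W(v) = (-9/23, -3/23, 6/23, 9/23).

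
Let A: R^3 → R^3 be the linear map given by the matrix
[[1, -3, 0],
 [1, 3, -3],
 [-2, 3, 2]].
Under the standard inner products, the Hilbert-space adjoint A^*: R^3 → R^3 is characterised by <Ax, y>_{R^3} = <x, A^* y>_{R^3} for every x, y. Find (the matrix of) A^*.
A^* = A^T =
[[1, 1, -2],
 [-3, 3, 3],
 [0, -3, 2]]

For real matrices with standard dot products, the defining identity <Ax, y> = <x, A^* y> gives (Ax)^T y = x^T (A^*) y, i.e. x^T A^T y = x^T (A^*) y. Since this holds for all x, y, we must have A^* = A^T. Therefore
A^* =
[[1, 1, -2],
 [-3, 3, 3],
 [0, -3, 2]].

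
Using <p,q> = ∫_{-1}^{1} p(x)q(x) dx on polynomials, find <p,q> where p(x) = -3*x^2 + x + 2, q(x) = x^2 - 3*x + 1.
<p,q> = 2/15

Expand the product: p(x)·q(x) = -3*x^4 + 10*x^3 - 4*x^2 - 5*x + 2.
∫_{-1}^{1} of each monomial x^k gives [2/(k+1) if k even, 0 if k odd]. Integrating term-by-term (or equivalently evaluating the antiderivative F(x) = -3*x^5/5 + 5*x^4/2 - 4*x^3/3 - 5*x^2/2 + 2*x at the endpoints):
  F(1) − F(−1) = 1/15 − (-1/15) = 2/15.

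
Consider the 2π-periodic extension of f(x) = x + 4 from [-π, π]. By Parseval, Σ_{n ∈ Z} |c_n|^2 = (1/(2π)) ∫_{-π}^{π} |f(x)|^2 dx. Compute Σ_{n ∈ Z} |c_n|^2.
Σ |c_n|^2 = π^2/3 + 16

Expand and integrate term by term over [-π, π]:
  ∫ (x)^2 dx = 1·(2π^3/3); ∫ 2·1·(4)·x dx = 0 (odd integrand); ∫ 4^2 dx = 16·2π.
So (1/(2π)) ∫_{-π}^{π} (x + 4)^2 dx = 1π^2/3 + 16 = π^2/3 + 16.
Parseval ⇒ Σ |c_n|^2 = π^2/3 + 16.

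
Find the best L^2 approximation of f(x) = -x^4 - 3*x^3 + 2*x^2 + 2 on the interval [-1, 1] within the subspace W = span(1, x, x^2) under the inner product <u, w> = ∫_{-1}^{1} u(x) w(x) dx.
g(x) = 8*x^2/7 - 9*x/5 + 73/35

The best approximation g ∈ W is the orthogonal projection of f onto W. Writing g = a_0 + a_1 x + a_2 x^2, the coefficients solve the normal equations G · a = b where
  G_{ij} = <φ_i, φ_j> and b_i = <f, φ_i>, with φ_0 = 1, φ_1 = x, φ_2 = x^2.
G =
  [2, 0, 2/3]
  [0, 2/3, 0]
  [2/3, 0, 2/5],
b = (74/15, -6/5, 194/105).
Solving gives a_0 = 73/35, a_1 = -9/5, a_2 = 8/7, so
  g(x) = 8*x^2/7 - 9*x/5 + 73/35.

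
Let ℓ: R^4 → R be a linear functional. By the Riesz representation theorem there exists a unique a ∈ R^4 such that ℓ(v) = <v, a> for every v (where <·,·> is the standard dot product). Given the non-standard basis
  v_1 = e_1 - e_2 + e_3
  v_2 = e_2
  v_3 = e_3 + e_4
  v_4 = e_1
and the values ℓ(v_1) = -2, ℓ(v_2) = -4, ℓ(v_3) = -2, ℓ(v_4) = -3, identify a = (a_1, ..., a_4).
a = (-3, -4, -3, 1)

Write a = (a_1, ..., a_4) in the standard basis. For each basis vector v_i, ℓ(v_i) = <v_i, a> is a linear equation in the a_j's. Collect the n equations into a matrix system V a = ℓ, where row i of V is v_i (expressed in the standard basis). Since V is invertible (lower-triangular with 1s on the diagonal, up to permutation), solve by back-substitution:
  V =
[[1, -1, 1, 0],
 [0, 1, 0, 0],
 [0, 0, 1, 1],
 [1, 0, 0, 0]]
  V a = (-2, -4, -2, -3)
Solving gives a = (-3, -4, -3, 1).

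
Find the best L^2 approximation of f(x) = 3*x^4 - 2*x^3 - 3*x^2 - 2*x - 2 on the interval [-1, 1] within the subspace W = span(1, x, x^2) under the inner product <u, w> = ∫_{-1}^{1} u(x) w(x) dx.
g(x) = -3*x^2/7 - 16*x/5 - 79/35

The best approximation g ∈ W is the orthogonal projection of f onto W. Writing g = a_0 + a_1 x + a_2 x^2, the coefficients solve the normal equations G · a = b where
  G_{ij} = <φ_i, φ_j> and b_i = <f, φ_i>, with φ_0 = 1, φ_1 = x, φ_2 = x^2.
G =
  [2, 0, 2/3]
  [0, 2/3, 0]
  [2/3, 0, 2/5],
b = (-24/5, -32/15, -176/105).
Solving gives a_0 = -79/35, a_1 = -16/5, a_2 = -3/7, so
  g(x) = -3*x^2/7 - 16*x/5 - 79/35.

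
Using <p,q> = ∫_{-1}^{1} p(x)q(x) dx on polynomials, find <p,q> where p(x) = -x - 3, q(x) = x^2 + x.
<p,q> = -8/3

Expand the product: p(x)·q(x) = -x^3 - 4*x^2 - 3*x.
∫_{-1}^{1} of each monomial x^k gives [2/(k+1) if k even, 0 if k odd]. Integrating term-by-term (or equivalently evaluating the antiderivative F(x) = -x^4/4 - 4*x^3/3 - 3*x^2/2 at the endpoints):
  F(1) − F(−1) = -37/12 − (-5/12) = -8/3.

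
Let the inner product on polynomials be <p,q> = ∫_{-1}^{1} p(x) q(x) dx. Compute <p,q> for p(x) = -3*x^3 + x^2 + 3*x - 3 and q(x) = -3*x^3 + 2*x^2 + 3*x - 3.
<p,q> = 496/35

Expand the product: p(x)·q(x) = 9*x^6 - 9*x^5 - 16*x^4 + 27*x^3 - 18*x + 9.
∫_{-1}^{1} of each monomial x^k gives [2/(k+1) if k even, 0 if k odd]. Integrating term-by-term (or equivalently evaluating the antiderivative F(x) = 9*x^7/7 - 3*x^6/2 - 16*x^5/5 + 27*x^4/4 - 9*x^2 + 9*x at the endpoints):
  F(1) − F(−1) = 467/140 − (-1517/140) = 496/35.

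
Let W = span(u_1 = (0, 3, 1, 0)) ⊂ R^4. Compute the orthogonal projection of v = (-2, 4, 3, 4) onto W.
proj_W(v) = (0, 9/2, 3/2, 0)

Set up U = [u_1 | ... | u_1] ∈ R^(4×1). The projector onto W = col(U) is P = U (U^T U)^(-1) U^T.
Compute U^T U =
  [10],
and U^T v = (15).
Solve U^T U · c = U^T v for the coefficients: c = (3/2). The projection is proj_W(v) = U c.
Check: (v - proj_W(v)) · u_1 = 0  (should be 0).
Result: proj_W(v) = (0, 9/2, 3/2, 0).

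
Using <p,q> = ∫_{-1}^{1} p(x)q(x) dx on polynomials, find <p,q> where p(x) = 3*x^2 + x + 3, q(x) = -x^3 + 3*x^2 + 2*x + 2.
<p,q> = 398/15

Expand the product: p(x)·q(x) = -3*x^5 + 8*x^4 + 6*x^3 + 17*x^2 + 8*x + 6.
∫_{-1}^{1} of each monomial x^k gives [2/(k+1) if k even, 0 if k odd]. Integrating term-by-term (or equivalently evaluating the antiderivative F(x) = -x^6/2 + 8*x^5/5 + 3*x^4/2 + 17*x^3/3 + 4*x^2 + 6*x at the endpoints):
  F(1) − F(−1) = 274/15 − (-124/15) = 398/15.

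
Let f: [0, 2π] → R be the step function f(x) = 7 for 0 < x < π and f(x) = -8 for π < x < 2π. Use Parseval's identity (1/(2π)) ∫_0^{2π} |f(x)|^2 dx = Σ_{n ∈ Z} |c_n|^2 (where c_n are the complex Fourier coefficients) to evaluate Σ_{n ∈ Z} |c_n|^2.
Σ |c_n|^2 = 113/2

Parseval equates the L^2 energy of f (normalised by 1/(2π)) with the ℓ^2 sum of its Fourier coefficients: (1/(2π)) ∫_0^{2π} |f|^2 = Σ |c_n|^2.
Compute the left side: (1/(2π)) [∫_0^π 7^2 dx + ∫_π^{2π} (-8)^2 dx] = (1/(2π)) · (49π + 64π) = (49 + 64)/2 = 113/2.
So Σ_{n ∈ Z} |c_n|^2 = 113/2.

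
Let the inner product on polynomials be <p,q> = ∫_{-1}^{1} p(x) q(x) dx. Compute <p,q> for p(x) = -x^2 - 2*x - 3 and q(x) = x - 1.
<p,q> = 16/3

Expand the product: p(x)·q(x) = -x^3 - x^2 - x + 3.
∫_{-1}^{1} of each monomial x^k gives [2/(k+1) if k even, 0 if k odd]. Integrating term-by-term (or equivalently evaluating the antiderivative F(x) = -x^4/4 - x^3/3 - x^2/2 + 3*x at the endpoints):
  F(1) − F(−1) = 23/12 − (-41/12) = 16/3.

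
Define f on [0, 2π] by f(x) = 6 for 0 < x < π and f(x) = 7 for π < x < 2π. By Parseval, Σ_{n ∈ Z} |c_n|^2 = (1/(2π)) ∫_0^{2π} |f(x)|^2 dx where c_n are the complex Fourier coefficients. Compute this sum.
Σ |c_n|^2 = 85/2

Parseval equates the L^2 energy of f (normalised by 1/(2π)) with the ℓ^2 sum of its Fourier coefficients: (1/(2π)) ∫_0^{2π} |f|^2 = Σ |c_n|^2.
Compute the left side: (1/(2π)) [∫_0^π 6^2 dx + ∫_π^{2π} 7^2 dx] = (1/(2π)) · (36π + 49π) = (36 + 49)/2 = 85/2.
So Σ_{n ∈ Z} |c_n|^2 = 85/2.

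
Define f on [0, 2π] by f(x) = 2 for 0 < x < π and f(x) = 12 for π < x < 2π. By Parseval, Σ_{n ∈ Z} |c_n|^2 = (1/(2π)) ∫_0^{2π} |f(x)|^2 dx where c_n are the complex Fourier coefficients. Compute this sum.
Σ |c_n|^2 = 74

Parseval equates the L^2 energy of f (normalised by 1/(2π)) with the ℓ^2 sum of its Fourier coefficients: (1/(2π)) ∫_0^{2π} |f|^2 = Σ |c_n|^2.
Compute the left side: (1/(2π)) [∫_0^π 2^2 dx + ∫_π^{2π} 12^2 dx] = (1/(2π)) · (4π + 144π) = (4 + 144)/2 = 74.
So Σ_{n ∈ Z} |c_n|^2 = 74.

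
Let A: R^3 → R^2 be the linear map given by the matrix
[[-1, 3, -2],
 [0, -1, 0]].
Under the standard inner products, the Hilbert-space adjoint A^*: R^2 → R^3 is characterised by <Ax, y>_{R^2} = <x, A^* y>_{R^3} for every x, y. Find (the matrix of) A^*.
A^* = A^T =
[[-1, 0],
 [3, -1],
 [-2, 0]]

For real matrices with standard dot products, the defining identity <Ax, y> = <x, A^* y> gives (Ax)^T y = x^T (A^*) y, i.e. x^T A^T y = x^T (A^*) y. Since this holds for all x, y, we must have A^* = A^T. Therefore
A^* =
[[-1, 0],
 [3, -1],
 [-2, 0]].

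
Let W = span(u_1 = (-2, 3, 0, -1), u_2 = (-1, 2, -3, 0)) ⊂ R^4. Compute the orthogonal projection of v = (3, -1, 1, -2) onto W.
proj_W(v) = (31/33, -107/66, 14/11, 17/66)

Set up U = [u_1 | ... | u_2] ∈ R^(4×2). The projector onto W = col(U) is P = U (U^T U)^(-1) U^T.
Compute U^T U =
  [14, 8]
  [8, 14],
and U^T v = (-7, -8).
Solve U^T U · c = U^T v for the coefficients: c = (-17/66, -14/33). The projection is proj_W(v) = U c.
Check: (v - proj_W(v)) · u_1 = 0  (should be 0).
Check: (v - proj_W(v)) · u_2 = 0  (should be 0).
Result: proj_W(v) = (31/33, -107/66, 14/11, 17/66).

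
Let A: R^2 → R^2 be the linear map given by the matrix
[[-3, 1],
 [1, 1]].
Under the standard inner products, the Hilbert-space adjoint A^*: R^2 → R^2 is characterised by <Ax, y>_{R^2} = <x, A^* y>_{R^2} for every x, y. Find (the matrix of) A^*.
A^* = A^T =
[[-3, 1],
 [1, 1]]

For real matrices with standard dot products, the defining identity <Ax, y> = <x, A^* y> gives (Ax)^T y = x^T (A^*) y, i.e. x^T A^T y = x^T (A^*) y. Since this holds for all x, y, we must have A^* = A^T. Therefore
A^* =
[[-3, 1],
 [1, 1]].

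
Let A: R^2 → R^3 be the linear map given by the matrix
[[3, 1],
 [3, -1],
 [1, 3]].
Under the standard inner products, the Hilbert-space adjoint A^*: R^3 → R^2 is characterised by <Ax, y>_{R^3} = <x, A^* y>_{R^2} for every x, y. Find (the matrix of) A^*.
A^* = A^T =
[[3, 3, 1],
 [1, -1, 3]]

For real matrices with standard dot products, the defining identity <Ax, y> = <x, A^* y> gives (Ax)^T y = x^T (A^*) y, i.e. x^T A^T y = x^T (A^*) y. Since this holds for all x, y, we must have A^* = A^T. Therefore
A^* =
[[3, 3, 1],
 [1, -1, 3]].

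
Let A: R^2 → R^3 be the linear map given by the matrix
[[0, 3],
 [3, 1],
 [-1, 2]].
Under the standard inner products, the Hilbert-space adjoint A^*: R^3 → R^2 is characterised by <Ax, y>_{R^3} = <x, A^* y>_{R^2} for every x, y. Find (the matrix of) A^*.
A^* = A^T =
[[0, 3, -1],
 [3, 1, 2]]

For real matrices with standard dot products, the defining identity <Ax, y> = <x, A^* y> gives (Ax)^T y = x^T (A^*) y, i.e. x^T A^T y = x^T (A^*) y. Since this holds for all x, y, we must have A^* = A^T. Therefore
A^* =
[[0, 3, -1],
 [3, 1, 2]].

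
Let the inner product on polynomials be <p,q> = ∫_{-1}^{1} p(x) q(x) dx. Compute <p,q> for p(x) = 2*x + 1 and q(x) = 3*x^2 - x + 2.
<p,q> = 14/3

Expand the product: p(x)·q(x) = 6*x^3 + x^2 + 3*x + 2.
∫_{-1}^{1} of each monomial x^k gives [2/(k+1) if k even, 0 if k odd]. Integrating term-by-term (or equivalently evaluating the antiderivative F(x) = 3*x^4/2 + x^3/3 + 3*x^2/2 + 2*x at the endpoints):
  F(1) − F(−1) = 16/3 − (2/3) = 14/3.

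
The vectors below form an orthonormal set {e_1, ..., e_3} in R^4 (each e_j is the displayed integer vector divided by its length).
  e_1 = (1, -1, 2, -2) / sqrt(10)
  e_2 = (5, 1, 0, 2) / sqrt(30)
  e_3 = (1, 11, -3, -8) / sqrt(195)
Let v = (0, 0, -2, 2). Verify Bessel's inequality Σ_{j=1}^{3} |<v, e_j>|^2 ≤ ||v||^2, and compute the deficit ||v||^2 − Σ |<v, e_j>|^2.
Σ |<v, e_j>|^2 = 484/65; ||v||^2 = 8; deficit = 36/65

Write each e_j = u_j / sqrt(<u_j, u_j>) where u_j is the displayed integer vector. Then <v, e_j> = <v, u_j> / sqrt(<u_j, u_j>), so |<v, e_j>|^2 = <v, u_j>^2 / <u_j, u_j>.
Coefficients: <v, e_1> = -8/sqrt(10), <v, e_2> = 4/sqrt(30), <v, e_3> = -10/sqrt(195).
Square and sum: Σ |<v, e_j>|^2 = 484/65.
Compute ||v||^2 = v·v = 8.
Deficit = 8 − 484/65 = 36/65 ≥ 0, confirming Bessel's inequality. (The deficit equals ||v − Σ <v,e_j> e_j||^2, the squared distance from v to span{e_j}.)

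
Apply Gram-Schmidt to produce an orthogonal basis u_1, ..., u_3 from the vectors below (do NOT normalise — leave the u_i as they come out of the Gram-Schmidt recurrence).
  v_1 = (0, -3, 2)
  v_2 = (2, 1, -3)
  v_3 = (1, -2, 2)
Orthogonal basis:
  u_1 = (0, -3, 2)
  u_2 = (2, -14/13, -21/13)
  u_3 = (77/101, 44/101, 66/101)

Apply the Gram-Schmidt recurrence
  u_1 = v_1
  u_i = v_i − Σ_{j<i} ((v_i · u_j) / (u_j · u_j)) · u_j.

Step by step this gives:
  u_1 = (0, -3, 2)
  u_2 = (2, -14/13, -21/13)
  u_3 = (77/101, 44/101, 66/101)

Orthogonality check:
  u_2 · u_1 = 0 (should be 0)
  u_3 · u_1 = 0 (should be 0)
  u_3 · u_2 = 0 (should be 0)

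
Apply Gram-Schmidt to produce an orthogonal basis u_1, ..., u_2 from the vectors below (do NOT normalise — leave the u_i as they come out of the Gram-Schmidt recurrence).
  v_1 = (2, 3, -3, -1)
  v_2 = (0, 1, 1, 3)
Orthogonal basis:
  u_1 = (2, 3, -3, -1)
  u_2 = (6/23, 32/23, 14/23, 66/23)

Apply the Gram-Schmidt recurrence
  u_1 = v_1
  u_i = v_i − Σ_{j<i} ((v_i · u_j) / (u_j · u_j)) · u_j.

Step by step this gives:
  u_1 = (2, 3, -3, -1)
  u_2 = (6/23, 32/23, 14/23, 66/23)

Orthogonality check:
  u_2 · u_1 = 0 (should be 0)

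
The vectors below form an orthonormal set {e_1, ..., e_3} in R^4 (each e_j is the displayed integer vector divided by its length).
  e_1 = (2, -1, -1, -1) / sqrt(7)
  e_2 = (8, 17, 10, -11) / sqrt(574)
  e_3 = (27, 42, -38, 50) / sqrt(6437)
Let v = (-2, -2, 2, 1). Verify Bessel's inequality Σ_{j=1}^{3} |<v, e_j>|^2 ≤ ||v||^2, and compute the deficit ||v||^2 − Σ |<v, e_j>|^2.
Σ |<v, e_j>|^2 = 3353/314; ||v||^2 = 13; deficit = 729/314

Write each e_j = u_j / sqrt(<u_j, u_j>) where u_j is the displayed integer vector. Then <v, e_j> = <v, u_j> / sqrt(<u_j, u_j>), so |<v, e_j>|^2 = <v, u_j>^2 / <u_j, u_j>.
Coefficients: <v, e_1> = -5/sqrt(7), <v, e_2> = -41/sqrt(574), <v, e_3> = -164/sqrt(6437).
Square and sum: Σ |<v, e_j>|^2 = 3353/314.
Compute ||v||^2 = v·v = 13.
Deficit = 13 − 3353/314 = 729/314 ≥ 0, confirming Bessel's inequality. (The deficit equals ||v − Σ <v,e_j> e_j||^2, the squared distance from v to span{e_j}.)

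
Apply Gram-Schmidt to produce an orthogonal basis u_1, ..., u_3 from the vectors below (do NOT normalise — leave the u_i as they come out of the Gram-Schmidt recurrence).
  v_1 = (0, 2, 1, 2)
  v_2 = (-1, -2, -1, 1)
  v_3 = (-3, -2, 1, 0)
Orthogonal basis:
  u_1 = (0, 2, 1, 2)
  u_2 = (-1, -4/3, -2/3, 5/3)
  u_3 = (-13/6, -2/9, 17/9, -13/18)

Apply the Gram-Schmidt recurrence
  u_1 = v_1
  u_i = v_i − Σ_{j<i} ((v_i · u_j) / (u_j · u_j)) · u_j.

Step by step this gives:
  u_1 = (0, 2, 1, 2)
  u_2 = (-1, -4/3, -2/3, 5/3)
  u_3 = (-13/6, -2/9, 17/9, -13/18)

Orthogonality check:
  u_2 · u_1 = 0 (should be 0)
  u_3 · u_1 = 0 (should be 0)
  u_3 · u_2 = 0 (should be 0)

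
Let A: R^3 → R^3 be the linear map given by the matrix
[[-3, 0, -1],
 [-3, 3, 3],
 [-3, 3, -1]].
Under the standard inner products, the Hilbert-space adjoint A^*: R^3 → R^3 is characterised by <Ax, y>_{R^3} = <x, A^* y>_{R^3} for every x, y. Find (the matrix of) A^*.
A^* = A^T =
[[-3, -3, -3],
 [0, 3, 3],
 [-1, 3, -1]]

For real matrices with standard dot products, the defining identity <Ax, y> = <x, A^* y> gives (Ax)^T y = x^T (A^*) y, i.e. x^T A^T y = x^T (A^*) y. Since this holds for all x, y, we must have A^* = A^T. Therefore
A^* =
[[-3, -3, -3],
 [0, 3, 3],
 [-1, 3, -1]].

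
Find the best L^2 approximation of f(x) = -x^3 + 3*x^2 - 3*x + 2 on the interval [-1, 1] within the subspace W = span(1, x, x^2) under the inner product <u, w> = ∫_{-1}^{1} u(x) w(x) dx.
g(x) = 3*x^2 - 18*x/5 + 2

The best approximation g ∈ W is the orthogonal projection of f onto W. Writing g = a_0 + a_1 x + a_2 x^2, the coefficients solve the normal equations G · a = b where
  G_{ij} = <φ_i, φ_j> and b_i = <f, φ_i>, with φ_0 = 1, φ_1 = x, φ_2 = x^2.
G =
  [2, 0, 2/3]
  [0, 2/3, 0]
  [2/3, 0, 2/5],
b = (6, -12/5, 38/15).
Solving gives a_0 = 2, a_1 = -18/5, a_2 = 3, so
  g(x) = 3*x^2 - 18*x/5 + 2.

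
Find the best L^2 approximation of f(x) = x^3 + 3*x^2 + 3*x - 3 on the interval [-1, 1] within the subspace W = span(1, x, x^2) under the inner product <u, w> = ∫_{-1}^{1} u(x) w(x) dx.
g(x) = 3*x^2 + 18*x/5 - 3

The best approximation g ∈ W is the orthogonal projection of f onto W. Writing g = a_0 + a_1 x + a_2 x^2, the coefficients solve the normal equations G · a = b where
  G_{ij} = <φ_i, φ_j> and b_i = <f, φ_i>, with φ_0 = 1, φ_1 = x, φ_2 = x^2.
G =
  [2, 0, 2/3]
  [0, 2/3, 0]
  [2/3, 0, 2/5],
b = (-4, 12/5, -4/5).
Solving gives a_0 = -3, a_1 = 18/5, a_2 = 3, so
  g(x) = 3*x^2 + 18*x/5 - 3.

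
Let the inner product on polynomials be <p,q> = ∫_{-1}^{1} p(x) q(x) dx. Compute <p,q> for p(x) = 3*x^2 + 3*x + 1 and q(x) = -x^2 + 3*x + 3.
<p,q> = 242/15

Expand the product: p(x)·q(x) = -3*x^4 + 6*x^3 + 17*x^2 + 12*x + 3.
∫_{-1}^{1} of each monomial x^k gives [2/(k+1) if k even, 0 if k odd]. Integrating term-by-term (or equivalently evaluating the antiderivative F(x) = -3*x^5/5 + 3*x^4/2 + 17*x^3/3 + 6*x^2 + 3*x at the endpoints):
  F(1) − F(−1) = 467/30 − (-17/30) = 242/15.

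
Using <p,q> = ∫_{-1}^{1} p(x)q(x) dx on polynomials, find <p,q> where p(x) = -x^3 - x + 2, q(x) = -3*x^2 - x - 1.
<p,q> = -104/15

Expand the product: p(x)·q(x) = 3*x^5 + x^4 + 4*x^3 - 5*x^2 - x - 2.
∫_{-1}^{1} of each monomial x^k gives [2/(k+1) if k even, 0 if k odd]. Integrating term-by-term (or equivalently evaluating the antiderivative F(x) = x^6/2 + x^5/5 + x^4 - 5*x^3/3 - x^2/2 - 2*x at the endpoints):
  F(1) − F(−1) = -37/15 − (67/15) = -104/15.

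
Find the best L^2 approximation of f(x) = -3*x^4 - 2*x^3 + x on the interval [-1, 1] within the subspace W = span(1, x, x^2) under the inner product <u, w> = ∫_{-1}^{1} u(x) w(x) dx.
g(x) = -18*x^2/7 - x/5 + 9/35

The best approximation g ∈ W is the orthogonal projection of f onto W. Writing g = a_0 + a_1 x + a_2 x^2, the coefficients solve the normal equations G · a = b where
  G_{ij} = <φ_i, φ_j> and b_i = <f, φ_i>, with φ_0 = 1, φ_1 = x, φ_2 = x^2.
G =
  [2, 0, 2/3]
  [0, 2/3, 0]
  [2/3, 0, 2/5],
b = (-6/5, -2/15, -6/7).
Solving gives a_0 = 9/35, a_1 = -1/5, a_2 = -18/7, so
  g(x) = -18*x^2/7 - x/5 + 9/35.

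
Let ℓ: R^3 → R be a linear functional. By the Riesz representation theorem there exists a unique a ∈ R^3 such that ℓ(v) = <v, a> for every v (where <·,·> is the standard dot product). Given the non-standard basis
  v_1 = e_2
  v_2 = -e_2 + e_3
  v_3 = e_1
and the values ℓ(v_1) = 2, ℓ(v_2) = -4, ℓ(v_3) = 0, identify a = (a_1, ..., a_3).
a = (0, 2, -2)

Write a = (a_1, ..., a_3) in the standard basis. For each basis vector v_i, ℓ(v_i) = <v_i, a> is a linear equation in the a_j's. Collect the n equations into a matrix system V a = ℓ, where row i of V is v_i (expressed in the standard basis). Since V is invertible (lower-triangular with 1s on the diagonal, up to permutation), solve by back-substitution:
  V =
[[0, 1, 0],
 [0, -1, 1],
 [1, 0, 0]]
  V a = (2, -4, 0)
Solving gives a = (0, 2, -2).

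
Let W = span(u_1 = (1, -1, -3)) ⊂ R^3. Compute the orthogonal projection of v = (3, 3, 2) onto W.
proj_W(v) = (-6/11, 6/11, 18/11)

Set up U = [u_1 | ... | u_1] ∈ R^(3×1). The projector onto W = col(U) is P = U (U^T U)^(-1) U^T.
Compute U^T U =
  [11],
and U^T v = (-6).
Solve U^T U · c = U^T v for the coefficients: c = (-6/11). The projection is proj_W(v) = U c.
Check: (v - proj_W(v)) · u_1 = 0  (should be 0).
Result: proj_W(v) = (-6/11, 6/11, 18/11).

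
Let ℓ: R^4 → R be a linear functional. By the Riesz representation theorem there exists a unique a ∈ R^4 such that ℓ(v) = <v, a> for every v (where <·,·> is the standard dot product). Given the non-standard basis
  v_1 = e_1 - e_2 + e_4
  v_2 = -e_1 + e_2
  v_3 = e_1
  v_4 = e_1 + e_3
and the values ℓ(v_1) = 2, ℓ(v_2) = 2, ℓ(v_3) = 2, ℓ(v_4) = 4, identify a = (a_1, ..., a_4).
a = (2, 4, 2, 4)

Write a = (a_1, ..., a_4) in the standard basis. For each basis vector v_i, ℓ(v_i) = <v_i, a> is a linear equation in the a_j's. Collect the n equations into a matrix system V a = ℓ, where row i of V is v_i (expressed in the standard basis). Since V is invertible (lower-triangular with 1s on the diagonal, up to permutation), solve by back-substitution:
  V =
[[1, -1, 0, 1],
 [-1, 1, 0, 0],
 [1, 0, 0, 0],
 [1, 0, 1, 0]]
  V a = (2, 2, 2, 4)
Solving gives a = (2, 4, 2, 4).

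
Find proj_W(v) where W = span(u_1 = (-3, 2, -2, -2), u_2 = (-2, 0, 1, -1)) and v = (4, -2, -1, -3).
proj_W(v) = (32/15, -4/15, -3/5, 17/15)

Set up U = [u_1 | ... | u_2] ∈ R^(4×2). The projector onto W = col(U) is P = U (U^T U)^(-1) U^T.
Compute U^T U =
  [21, 6]
  [6, 6],
and U^T v = (-8, -6).
Solve U^T U · c = U^T v for the coefficients: c = (-2/15, -13/15). The projection is proj_W(v) = U c.
Check: (v - proj_W(v)) · u_1 = 0  (should be 0).
Check: (v - proj_W(v)) · u_2 = 0  (should be 0).
Result: proj_W(v) = (32/15, -4/15, -3/5, 17/15).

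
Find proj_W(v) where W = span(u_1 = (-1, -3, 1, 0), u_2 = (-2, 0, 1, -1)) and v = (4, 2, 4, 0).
proj_W(v) = (4/3, 24/19, -50/57, 26/57)

Set up U = [u_1 | ... | u_2] ∈ R^(4×2). The projector onto W = col(U) is P = U (U^T U)^(-1) U^T.
Compute U^T U =
  [11, 3]
  [3, 6],
and U^T v = (-6, -4).
Solve U^T U · c = U^T v for the coefficients: c = (-8/19, -26/57). The projection is proj_W(v) = U c.
Check: (v - proj_W(v)) · u_1 = 0  (should be 0).
Check: (v - proj_W(v)) · u_2 = 0  (should be 0).
Result: proj_W(v) = (4/3, 24/19, -50/57, 26/57).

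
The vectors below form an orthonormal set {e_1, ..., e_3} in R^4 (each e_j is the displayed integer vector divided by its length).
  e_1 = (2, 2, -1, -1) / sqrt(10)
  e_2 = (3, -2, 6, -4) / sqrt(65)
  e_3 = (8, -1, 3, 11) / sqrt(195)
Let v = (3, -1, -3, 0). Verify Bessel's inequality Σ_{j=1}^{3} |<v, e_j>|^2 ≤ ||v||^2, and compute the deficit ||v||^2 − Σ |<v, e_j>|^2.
Σ |<v, e_j>|^2 = 209/30; ||v||^2 = 19; deficit = 361/30

Write each e_j = u_j / sqrt(<u_j, u_j>) where u_j is the displayed integer vector. Then <v, e_j> = <v, u_j> / sqrt(<u_j, u_j>), so |<v, e_j>|^2 = <v, u_j>^2 / <u_j, u_j>.
Coefficients: <v, e_1> = 7/sqrt(10), <v, e_2> = -7/sqrt(65), <v, e_3> = 16/sqrt(195).
Square and sum: Σ |<v, e_j>|^2 = 209/30.
Compute ||v||^2 = v·v = 19.
Deficit = 19 − 209/30 = 361/30 ≥ 0, confirming Bessel's inequality. (The deficit equals ||v − Σ <v,e_j> e_j||^2, the squared distance from v to span{e_j}.)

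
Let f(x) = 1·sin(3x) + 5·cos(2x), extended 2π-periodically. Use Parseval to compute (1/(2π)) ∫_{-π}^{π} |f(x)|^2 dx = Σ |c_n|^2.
Σ |c_n|^2 = 13

Expand |f|^2 and use orthogonality of {sin(nx), cos(mx)} on [-π, π]:
  ∫_{-π}^{π} sin(nx)^2 dx = π, ∫ cos(mx)^2 dx = π, and cross terms integrate to 0.
So ∫_{-π}^{π} f(x)^2 dx = 1^2 · π + 5^2 · π = (1 + 25)π.
Divide by 2π: (1 + 25)/2 = 13.
By Parseval, this equals Σ |c_n|^2.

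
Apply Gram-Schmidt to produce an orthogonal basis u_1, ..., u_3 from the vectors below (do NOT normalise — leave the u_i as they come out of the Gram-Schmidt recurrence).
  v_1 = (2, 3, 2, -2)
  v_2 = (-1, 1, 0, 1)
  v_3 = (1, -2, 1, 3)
Orthogonal basis:
  u_1 = (2, 3, 2, -2)
  u_2 = (-19/21, 8/7, 2/21, 19/21)
  u_3 = (51/31, -22/31, 55/31, 73/31)

Apply the Gram-Schmidt recurrence
  u_1 = v_1
  u_i = v_i − Σ_{j<i} ((v_i · u_j) / (u_j · u_j)) · u_j.

Step by step this gives:
  u_1 = (2, 3, 2, -2)
  u_2 = (-19/21, 8/7, 2/21, 19/21)
  u_3 = (51/31, -22/31, 55/31, 73/31)

Orthogonality check:
  u_2 · u_1 = 0 (should be 0)
  u_3 · u_1 = 0 (should be 0)
  u_3 · u_2 = 0 (should be 0)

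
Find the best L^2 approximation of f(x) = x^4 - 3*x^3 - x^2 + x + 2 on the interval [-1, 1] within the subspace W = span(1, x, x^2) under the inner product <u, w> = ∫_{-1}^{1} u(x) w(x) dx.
g(x) = -x^2/7 - 4*x/5 + 67/35

The best approximation g ∈ W is the orthogonal projection of f onto W. Writing g = a_0 + a_1 x + a_2 x^2, the coefficients solve the normal equations G · a = b where
  G_{ij} = <φ_i, φ_j> and b_i = <f, φ_i>, with φ_0 = 1, φ_1 = x, φ_2 = x^2.
G =
  [2, 0, 2/3]
  [0, 2/3, 0]
  [2/3, 0, 2/5],
b = (56/15, -8/15, 128/105).
Solving gives a_0 = 67/35, a_1 = -4/5, a_2 = -1/7, so
  g(x) = -x^2/7 - 4*x/5 + 67/35.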